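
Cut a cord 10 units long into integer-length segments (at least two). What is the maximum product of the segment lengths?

Define g[k] = max over 1≤i<k of i · max(k−i, g[k−i]); the inner max lets the remainder stay uncut if that's better.
g[2] = 1*max(1,0) = 1*1 = 1
g[3] = 1*max(2,1) = 1*2 = 2
g[4] = 2*max(2,1) = 2*2 = 4
g[5] = 2*max(3,2) = 2*3 = 6
g[6] = 3*max(3,2) = 3*3 = 9
g[7] = 2*max(5,6) = 2*6 = 12
g[8] = 2*max(6,9) = 2*9 = 18
g[9] = 3*max(6,9) = 3*9 = 27
g[10] = 2*max(8,18) = 2*18 = 36
One optimal split: 3 + 3 + 2 + 2; product 3*3*2*2 = 36.

36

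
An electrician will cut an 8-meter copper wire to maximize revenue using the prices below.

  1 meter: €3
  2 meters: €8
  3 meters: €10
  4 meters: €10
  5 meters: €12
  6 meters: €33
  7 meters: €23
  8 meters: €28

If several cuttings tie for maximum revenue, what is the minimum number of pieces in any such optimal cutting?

Let r[k] be the best obtainable value from length k. For each k, try every first piece i and keep the best of price[i] + r[k−i].
r[1] = 3
r[2] = max(3+3, 8+0) = 8
r[3] = max(3+8, 8+3, 10+0) = 11
r[4] = max(3+11, 8+8, 10+3, 10+0) = 16
r[5] = max(3+16, 8+11, 10+8, 10+3, 12+0) = 19
r[6] = max(3+19, 8+16, 10+11, 10+8, 12+3, 33+0) = 33
r[7] = max(3+33, 8+19, 10+16, …, 33+3, 23+0) = 36
r[8] = max(3+36, 8+33, 10+19, …, 23+3, 28+0) = 41
Maximum revenue is €41.
Now minimize piece count subject to staying optimal: for each k, pieces[k] = 1 + min over i with p[i]+r[k−i]=r[k] of pieces[k−i].
pieces[5] = 3
pieces[6] = 1
pieces[7] = 2
pieces[8] = 2

2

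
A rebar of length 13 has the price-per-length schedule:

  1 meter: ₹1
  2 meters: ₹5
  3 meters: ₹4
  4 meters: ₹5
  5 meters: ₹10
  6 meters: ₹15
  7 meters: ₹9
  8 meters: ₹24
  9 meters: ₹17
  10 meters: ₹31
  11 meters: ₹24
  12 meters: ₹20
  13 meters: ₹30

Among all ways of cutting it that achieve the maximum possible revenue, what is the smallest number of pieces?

Let r[k] be the best obtainable value from length k. For each k, try every first piece i and keep the best of price[i] + r[k−i].
r[1] = 1
r[2] = max(1+1, 5+0) = 5
r[3] = max(1+5, 5+1, 4+0) = 6
r[4] = max(1+6, 5+5, 4+1, 5+0) = 10
r[5] = max(1+10, 5+6, 4+5, 5+1, 10+0) = 11
r[6] = max(1+11, 5+10, 4+6, 5+5, 10+1, 15+0) = 15
r[7] = max(1+15, 5+11, 4+10, …, 15+1, 9+0) = 16
r[8] = max(1+16, 5+15, 4+11, …, 9+1, 24+0) = 24
r[9] = max(1+24, 5+16, 4+15, …, 24+1, 17+0) = 25
r[10] = max(1+25, 5+24, 4+16, …, 17+1, 31+0) = 31
r[11] = max(1+31, 5+25, 4+24, …, 31+1, 24+0) = 32
r[12] = max(1+32, 5+31, 4+25, …, 24+1, 20+0) = 36
r[13] = max(1+36, 5+32, 4+31, …, 20+1, 30+0) = 37
Maximum revenue is ₹37.
Now minimize piece count subject to staying optimal: for each k, pieces[k] = 1 + min over i with p[i]+r[k−i]=r[k] of pieces[k−i].
pieces[10] = 1
pieces[11] = 2
pieces[12] = 2
pieces[13] = 3

3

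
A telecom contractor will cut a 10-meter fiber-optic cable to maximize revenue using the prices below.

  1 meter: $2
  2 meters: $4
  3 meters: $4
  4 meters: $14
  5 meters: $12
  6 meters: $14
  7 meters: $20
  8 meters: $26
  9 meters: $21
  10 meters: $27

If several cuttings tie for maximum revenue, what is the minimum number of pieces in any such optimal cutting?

Build r[k] bottom-up: r[k] = max over allowed piece i of (p[i] + r[k−i]).
r[1] = 2
r[2] = max(2+2, 4+0) = 4
r[3] = max(2+4, 4+2, 4+0) = 6
r[4] = max(2+6, 4+4, 4+2, 14+0) = 14
r[5] = max(2+14, 4+6, 4+4, 14+2, 12+0) = 16
r[6] = max(2+16, 4+14, 4+6, 14+4, 12+2, 14+0) = 18
r[7] = max(2+18, 4+16, 4+14, …, 14+2, 20+0) = 20
r[8] = max(2+20, 4+18, 4+16, …, 20+2, 26+0) = 28
r[9] = max(2+28, 4+20, 4+18, …, 26+2, 21+0) = 30
r[10] = max(2+30, 4+28, 4+20, …, 21+2, 27+0) = 32
Maximum revenue is $32.
Now minimize piece count subject to staying optimal: for each k, pieces[k] = 1 + min over i with p[i]+r[k−i]=r[k] of pieces[k−i].
pieces[7] = 1
pieces[8] = 2
pieces[9] = 3
pieces[10] = 3

3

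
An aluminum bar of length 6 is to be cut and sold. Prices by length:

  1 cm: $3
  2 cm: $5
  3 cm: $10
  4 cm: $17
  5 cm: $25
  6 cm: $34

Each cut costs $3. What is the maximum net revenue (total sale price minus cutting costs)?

Consider every possible first cut. v[k] is the best of p[i]+v[k−i] over all sellable i≤k, charging 3 whenever i<k.
v[1] = 3
v[2] = max(3+3-3, 5+0) = 5
v[3] = max(3+5-3, 5+3-3, 10+0) = 10
v[4] = max(3+10-3, 5+5-3, 10+3-3, 17+0) = 17
v[5] = max(3+17-3, 5+10-3, 10+5-3, 17+3-3, 25+0) = 25
v[6] = max(3+25-3, 5+17-3, 10+10-3, 17+5-3, 25+3-3, 34+0) = 34
Best is to make no cuts and sell whole for $34.

34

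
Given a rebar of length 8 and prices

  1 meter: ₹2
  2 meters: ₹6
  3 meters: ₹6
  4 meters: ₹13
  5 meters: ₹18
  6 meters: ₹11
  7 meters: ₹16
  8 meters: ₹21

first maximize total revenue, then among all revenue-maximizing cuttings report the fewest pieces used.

Build r[k] bottom-up: r[k] = max over allowed piece i of (p[i] + r[k−i]).
r[1] = 2
r[2] = max(2+2, 6+0) = 6
r[3] = max(2+6, 6+2, 6+0) = 8
r[4] = max(2+8, 6+6, 6+2, 13+0) = 13
r[5] = max(2+13, 6+8, 6+6, 13+2, 18+0) = 18
r[6] = max(2+18, 6+13, 6+8, 13+6, 18+2, 11+0) = 20
r[7] = max(2+20, 6+18, 6+13, …, 11+2, 16+0) = 24
r[8] = max(2+24, 6+20, 6+18, …, 16+2, 21+0) = 26
Maximum revenue is ₹26.
Now minimize piece count subject to staying optimal: for each k, pieces[k] = 1 + min over i with p[i]+r[k−i]=r[k] of pieces[k−i].
pieces[5] = 1
pieces[6] = 2
pieces[7] = 2
pieces[8] = 2

2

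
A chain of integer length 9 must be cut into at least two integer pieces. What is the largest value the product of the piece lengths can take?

27

Define f[k] = max over 1≤i<k of i · max(k−i, f[k−i]); the inner max lets the remainder stay uncut if that's better.
Small cases: f[2]=1.
f[3] = 1×max(2,1) = 1×2 = 2
f[4] = 2×max(2,1) = 2×2 = 4
f[5] = 2×max(3,2) = 2×3 = 6
f[6] = 3×max(3,2) = 3×3 = 9
f[7] = 2×max(5,6) = 2×6 = 12
f[8] = 2×max(6,9) = 2×9 = 18
f[9] = 3×max(6,9) = 3×9 = 27
One optimal split: 3 + 3 + 3; product 3×3×3 = 27.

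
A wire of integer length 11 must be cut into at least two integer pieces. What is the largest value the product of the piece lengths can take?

54

Define prod[k] = max over 1≤i<k of i · max(k−i, prod[k−i]); the inner max lets the remainder stay uncut if that's better.
Small cases: prod[2]=1, prod[3]=2, prod[4]=4, prod[5]=6.
prod[6] = max(1×6, 2×4, 3×3, 4×2, 5×1) = 9
prod[7] = max(1×9, 2×6, 3×4, 4×3, 5×2, 6×1) = 12
prod[8] = max(1×12, 2×9, 3×6, …, 6×2, 7×1) = 18
prod[9] = max(1×18, 2×12, 3×9, …, 7×2, 8×1) = 27
prod[10] = max(1×27, 2×18, 3×12, …, 8×2, 9×1) = 36
prod[11] = max(1×36, 2×27, 3×18, …, 9×2, 10×1) = 54
One optimal split: 3 + 3 + 3 + 2; product 3×3×3×2 = 54.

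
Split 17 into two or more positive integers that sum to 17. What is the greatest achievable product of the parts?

Fill P[k] for k=2..17: at each k try every first piece i and multiply by the better of (k−i) uncut or P[k−i].
P[2] = 1*max(1,0) = 1*1 = 1
P[3] = max(1*2, 2*1) = 2
P[4] = max(1*3, 2*2, 3*1) = 4
P[5] = max(1*4, 2*3, 3*2, 4*1) = 6
P[6] = max(1*6, 2*4, 3*3, 4*2, 5*1) = 9
P[7] = max(1*9, 2*6, 3*4, 4*3, 5*2, 6*1) = 12
P[8] = max(1*12, 2*9, 3*6, …, 6*2, 7*1) = 18
P[9] = max(1*18, 2*12, 3*9, …, 7*2, 8*1) = 27
P[10] = max(1*27, 2*18, 3*12, …, 8*2, 9*1) = 36
P[11] = max(1*36, 2*27, 3*18, …, 9*2, 10*1) = 54
P[12] = max(1*54, 2*36, 3*27, …, 10*2, 11*1) = 81
P[13] = max(1*81, 2*54, 3*36, …, 11*2, 12*1) = 108
P[14] = max(1*108, 2*81, 3*54, …, 12*2, 13*1) = 162
P[15] = max(1*162, 2*108, 3*81, …, 13*2, 14*1) = 243
P[16] = max(1*243, 2*162, 3*108, …, 14*2, 15*1) = 324
P[17] = max(1*324, 2*243, 3*162, …, 15*2, 16*1) = 486
One optimal split: 3 + 3 + 3 + 3 + 3 + 2; product 3*3*3*3*3*2 = 486.

486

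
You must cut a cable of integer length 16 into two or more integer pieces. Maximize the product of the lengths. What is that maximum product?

324

Let g[k] be the best product for length k (with at least one cut). For each first piece i, the rest contributes max(k−i, g[k−i]).
g[2] = 1×max(1,0) = 1×1 = 1
g[3] = 1×max(2,1) = 1×2 = 2
g[4] = 2×max(2,1) = 2×2 = 4
g[5] = 2×max(3,2) = 2×3 = 6
g[6] = 3×max(3,2) = 3×3 = 9
g[7] = 2×max(5,6) = 2×6 = 12
g[8] = 2×max(6,9) = 2×9 = 18
g[9] = 3×max(6,9) = 3×9 = 27
g[10] = 2×max(8,18) = 2×18 = 36
g[11] = 2×max(9,27) = 2×27 = 54
g[12] = 3×max(9,27) = 3×27 = 81
g[13] = 2×max(11,54) = 2×54 = 108
g[14] = 2×max(12,81) = 2×81 = 162
g[15] = 3×max(12,81) = 3×81 = 243
g[16] = 2×max(14,162) = 2×162 = 324
One optimal split: 3 + 3 + 3 + 3 + 2 + 2; product 3×3×3×3×2×2 = 324.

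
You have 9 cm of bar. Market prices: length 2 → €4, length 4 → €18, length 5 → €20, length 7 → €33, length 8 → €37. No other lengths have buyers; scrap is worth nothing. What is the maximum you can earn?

38

Let best[k] be the best obtainable value from length k. For each k, try every first piece i and keep the best of price[i] + best[k−i].
best[1] = 0
best[2] = 4
best[3] = 4
best[4] = max(4+4, 18+0) = 18
best[5] = max(4+4, 18+0, 20+0) = 20
best[6] = max(4+18, 18+4, 20+0) = 22
best[7] = max(4+20, 18+4, 20+4, 33+0) = 33
best[8] = max(4+22, 18+18, 20+4, 33+0, 37+0) = 37
best[9] = max(4+33, 18+20, 20+18, 33+4, 37+0) = 38
One optimal cutting: 5 + 4 → €38.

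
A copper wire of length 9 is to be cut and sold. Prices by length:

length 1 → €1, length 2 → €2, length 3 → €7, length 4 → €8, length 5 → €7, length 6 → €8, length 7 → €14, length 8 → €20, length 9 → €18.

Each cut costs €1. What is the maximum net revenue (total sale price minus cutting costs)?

20

Build net[k] bottom-up: net[k] = max over allowed piece i of (p[i] + net[k−i]) − 1 per cut.
net[1] = 1
net[2] = 2
net[3] = 7
net[4] = 8
net[5] = 8  (first piece 1, then net[4]=8)
net[6] = 13  (first piece 3, then net[3]=7)
net[7] = 14  (first piece 3, then net[4]=8)
net[8] = 20
net[9] = 20  (first piece 1, then net[8]=20)
One optimal plan: pieces 8 + 1 (1 cut) → €21 − €1 = €20.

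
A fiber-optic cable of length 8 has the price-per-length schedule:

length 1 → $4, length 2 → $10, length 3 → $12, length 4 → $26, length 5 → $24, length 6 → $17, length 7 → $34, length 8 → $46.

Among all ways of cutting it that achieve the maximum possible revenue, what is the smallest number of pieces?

Consider every possible first cut. r[k] is the best of p[i]+r[k−i] over all sellable i≤k.
r[1] = 4
r[2] = max(4+4, 10+0) = 10
r[3] = max(4+10, 10+4, 12+0) = 14
r[4] = max(4+14, 10+10, 12+4, 26+0) = 26
r[5] = max(4+26, 10+14, 12+10, 26+4, 24+0) = 30
r[6] = max(4+30, 10+26, 12+14, 26+10, 24+4, 17+0) = 36
r[7] = max(4+36, 10+30, 12+26, …, 17+4, 34+0) = 40
r[8] = max(4+40, 10+36, 12+30, …, 34+4, 46+0) = 52
Maximum revenue is $52.
Now minimize piece count subject to staying optimal: for each k, pieces[k] = 1 + min over i with p[i]+r[k−i]=r[k] of pieces[k−i].
pieces[5] = 2
pieces[6] = 2
pieces[7] = 3
pieces[8] = 2

2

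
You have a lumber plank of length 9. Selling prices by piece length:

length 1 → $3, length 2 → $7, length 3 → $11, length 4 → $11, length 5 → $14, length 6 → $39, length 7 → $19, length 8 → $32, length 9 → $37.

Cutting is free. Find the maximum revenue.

Build best[k] bottom-up: best[k] = max over allowed piece i of (p[i] + best[k−i]).
best[1] = 3
best[2] = max(3+3, 7+0) = 7
best[3] = max(3+7, 7+3, 11+0) = 11
best[4] = max(3+11, 7+7, 11+3, 11+0) = 14
best[5] = max(3+14, 7+11, 11+7, 11+3, 14+0) = 18
best[6] = max(3+18, 7+14, 11+11, 11+7, 14+3, 39+0) = 39
best[7] = max(3+39, 7+18, 11+14, …, 39+3, 19+0) = 42
best[8] = max(3+42, 7+39, 11+18, …, 19+3, 32+0) = 46
best[9] = max(3+46, 7+42, 11+39, …, 32+3, 37+0) = 50
One optimal cutting: 6 + 3 → $39 + $11 = $50.

50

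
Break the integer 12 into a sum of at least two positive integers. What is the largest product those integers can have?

81

Define P[k] = max over 1≤i<k of i · max(k−i, P[k−i]); the inner max lets the remainder stay uncut if that's better.
P[2] = 1×max(1,0) = 1×1 = 1
P[3] = max(1×2, 2×1) = 2
P[4] = max(1×3, 2×2, 3×1) = 4
P[5] = max(1×4, 2×3, 3×2, 4×1) = 6
P[6] = max(1×6, 2×4, 3×3, 4×2, 5×1) = 9
P[7] = max(1×9, 2×6, 3×4, 4×3, 5×2, 6×1) = 12
P[8] = max(1×12, 2×9, 3×6, …, 6×2, 7×1) = 18
P[9] = max(1×18, 2×12, 3×9, …, 7×2, 8×1) = 27
P[10] = max(1×27, 2×18, 3×12, …, 8×2, 9×1) = 36
P[11] = max(1×36, 2×27, 3×18, …, 9×2, 10×1) = 54
P[12] = max(1×54, 2×36, 3×27, …, 10×2, 11×1) = 81
One optimal split: 3 + 3 + 3 + 3; product 3×3×3×3 = 81.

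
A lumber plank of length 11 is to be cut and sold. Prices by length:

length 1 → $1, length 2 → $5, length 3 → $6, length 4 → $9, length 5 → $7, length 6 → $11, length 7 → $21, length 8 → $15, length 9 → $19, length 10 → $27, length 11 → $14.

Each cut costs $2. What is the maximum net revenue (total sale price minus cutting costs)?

28

Let r[k] be the best obtainable value from length k. For each k, try every first piece i and keep the best of price[i] + r[k−i] minus the 2 cut fee when i<k.
r[1] = 1
r[2] = 5
r[3] = 6
r[4] = 9
r[5] = 9  (first piece 2, then r[3]=6)
r[6] = 12  (first piece 2, then r[4]=9)
r[7] = 21
r[8] = 20  (first piece 1, then r[7]=21)
r[9] = 24  (first piece 2, then r[7]=21)
r[10] = 27
r[11] = 28  (first piece 4, then r[7]=21)
One optimal plan: pieces 7 + 4 (1 cut) → $30 − $2 = $28.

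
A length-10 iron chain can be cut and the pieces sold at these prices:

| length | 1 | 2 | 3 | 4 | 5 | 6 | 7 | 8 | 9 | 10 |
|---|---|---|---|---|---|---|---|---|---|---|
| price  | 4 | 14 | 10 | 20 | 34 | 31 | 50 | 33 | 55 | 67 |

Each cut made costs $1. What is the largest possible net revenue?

67

Build net[k] bottom-up: net[k] = max over allowed piece i of (p[i] + net[k−i]) − 1 per cut.
net[1] = 4
net[2] = max(4+4-1, 14+0) = 14
net[3] = max(4+14-1, 14+4-1, 10+0) = 17
net[4] = max(4+17-1, 14+14-1, 10+4-1, 20+0) = 27
net[5] = max(4+27-1, 14+17-1, 10+14-1, 20+4-1, 34+0) = 34
net[6] = max(4+34-1, 14+27-1, 10+17-1, 20+14-1, 34+4-1, 31+0) = 40
net[7] = max(4+40-1, 14+34-1, 10+27-1, …, 31+4-1, 50+0) = 50
net[8] = max(4+50-1, 14+40-1, 10+34-1, …, 50+4-1, 33+0) = 53
net[9] = max(4+53-1, 14+50-1, 10+40-1, …, 33+4-1, 55+0) = 63
net[10] = max(4+63-1, 14+53-1, 10+50-1, …, 55+4-1, 67+0) = 67
One optimal plan: pieces 5 + 5 (1 cut) → $68 − $1 = $67.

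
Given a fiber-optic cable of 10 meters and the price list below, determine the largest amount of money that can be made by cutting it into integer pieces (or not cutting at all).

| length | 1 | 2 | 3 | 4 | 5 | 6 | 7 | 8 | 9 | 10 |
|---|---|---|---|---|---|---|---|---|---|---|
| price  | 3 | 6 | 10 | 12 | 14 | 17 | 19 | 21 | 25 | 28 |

Build R[k] bottom-up: R[k] = max over allowed piece i of (p[i] + R[k−i]).
R[1] = 3
R[2] = max(3+3, 6+0) = 6
R[3] = max(3+6, 6+3, 10+0) = 10
R[4] = max(3+10, 6+6, 10+3, 12+0) = 13
R[5] = max(3+13, 6+10, 10+6, 12+3, 14+0) = 16
R[6] = max(3+16, 6+13, 10+10, 12+6, 14+3, 17+0) = 20
R[7] = max(3+20, 6+16, 10+13, …, 17+3, 19+0) = 23
R[8] = max(3+23, 6+20, 10+16, …, 19+3, 21+0) = 26
R[9] = max(3+26, 6+23, 10+20, …, 21+3, 25+0) = 30
R[10] = max(3+30, 6+26, 10+23, …, 25+3, 28+0) = 33
One optimal cutting: 3 + 3 + 3 + 1 → $10 + $10 + $10 + $3 = $33.

33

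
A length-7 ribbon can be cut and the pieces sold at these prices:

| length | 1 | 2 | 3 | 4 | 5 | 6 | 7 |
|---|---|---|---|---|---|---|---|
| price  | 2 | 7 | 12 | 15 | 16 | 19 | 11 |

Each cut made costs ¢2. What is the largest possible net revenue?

Let net[k] be the best obtainable value from length k. For each k, try every first piece i and keep the best of price[i] + net[k−i] minus the 2 cut fee when i<k.
net[1] = 2
net[2] = 7
net[3] = 12
net[4] = 15
net[5] = 17  (first piece 2, then net[3]=12)
net[6] = 22  (first piece 3, then net[3]=12)
net[7] = 25  (first piece 3, then net[4]=15)
One optimal plan: pieces 4 + 3 (1 cut) → ¢27 − ¢2 = ¢25.

25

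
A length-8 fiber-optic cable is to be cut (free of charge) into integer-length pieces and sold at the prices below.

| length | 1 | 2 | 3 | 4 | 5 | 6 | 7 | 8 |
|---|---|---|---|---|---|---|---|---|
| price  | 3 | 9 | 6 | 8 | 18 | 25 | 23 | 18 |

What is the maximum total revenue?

Let v[k] be the best obtainable value from length k. For each k, try every first piece i and keep the best of price[i] + v[k−i].
v[1] = 3
v[2] = max(3+3, 9+0) = 9
v[3] = max(3+9, 9+3, 6+0) = 12
v[4] = max(3+12, 9+9, 6+3, 8+0) = 18
v[5] = max(3+18, 9+12, 6+9, 8+3, 18+0) = 21
v[6] = max(3+21, 9+18, 6+12, 8+9, 18+3, 25+0) = 27
v[7] = max(3+27, 9+21, 6+18, …, 25+3, 23+0) = 30
v[8] = max(3+30, 9+27, 6+21, …, 23+3, 18+0) = 36
One optimal cutting: 2 + 2 + 2 + 2 → $9 + $9 + $9 + $9 = $36.

36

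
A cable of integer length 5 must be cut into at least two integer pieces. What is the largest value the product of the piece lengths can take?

6

Define P[k] = max over 1≤i<k of i · max(k−i, P[k−i]); the inner max lets the remainder stay uncut if that's better.
P[2] = 1·max(1,0) = 1·1 = 1
P[3] = max(1·2, 2·1) = 2
P[4] = max(1·3, 2·2, 3·1) = 4
P[5] = max(1·4, 2·3, 3·2, 4·1) = 6
One optimal split: 3 + 2; product 3·2 = 6.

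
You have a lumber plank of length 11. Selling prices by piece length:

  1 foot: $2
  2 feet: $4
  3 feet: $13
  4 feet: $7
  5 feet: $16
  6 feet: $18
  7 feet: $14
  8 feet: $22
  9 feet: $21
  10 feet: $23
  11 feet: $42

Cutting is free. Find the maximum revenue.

Build v[k] bottom-up: v[k] = max over allowed piece i of (p[i] + v[k−i]).
v[1] = 2
v[2] = 4  (first piece 1, then v[1]=2)
v[3] = 13
v[4] = 15  (first piece 1, then v[3]=13)
v[5] = 17  (first piece 1, then v[4]=15)
v[6] = 26  (first piece 3, then v[3]=13)
v[7] = 28  (first piece 1, then v[6]=26)
v[8] = 30  (first piece 1, then v[7]=28)
v[9] = 39  (first piece 3, then v[6]=26)
v[10] = 41  (first piece 1, then v[9]=39)
v[11] = 43  (first piece 1, then v[10]=41)
One optimal cutting: 3 + 3 + 3 + 1 + 1 → $13 + $13 + $13 + $2 + $2 = $43.

43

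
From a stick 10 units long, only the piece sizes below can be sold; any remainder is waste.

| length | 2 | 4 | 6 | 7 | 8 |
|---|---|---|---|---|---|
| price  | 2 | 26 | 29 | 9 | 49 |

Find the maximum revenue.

Let r[k] be the best obtainable value from length k. For each k, try every first piece i and keep the best of price[i] + r[k−i].
r[1] = 0
r[2] = 2
r[3] = 2
r[4] = 26
r[5] = 26
r[6] = 29
r[7] = 29
r[8] = 52  (first piece 4, then r[4]=26)
r[9] = 52
r[10] = 55  (first piece 4, then r[6]=29)
One optimal cutting: 6 + 4 → €55.

55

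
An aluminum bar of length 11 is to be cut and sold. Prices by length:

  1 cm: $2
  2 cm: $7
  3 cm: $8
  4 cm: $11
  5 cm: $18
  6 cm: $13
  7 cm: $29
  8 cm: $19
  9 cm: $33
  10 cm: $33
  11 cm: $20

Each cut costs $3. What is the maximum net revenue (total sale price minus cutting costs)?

37

Consider every possible first cut. r[k] is the best of p[i]+r[k−i] over all sellable i≤k, charging 3 whenever i<k.
r[1] = 2
r[2] = max(2+2-3, 7+0) = 7
r[3] = max(2+7-3, 7+2-3, 8+0) = 8
r[4] = max(2+8-3, 7+7-3, 8+2-3, 11+0) = 11
r[5] = max(2+11-3, 7+8-3, 8+7-3, 11+2-3, 18+0) = 18
r[6] = max(2+18-3, 7+11-3, 8+8-3, 11+7-3, 18+2-3, 13+0) = 17
r[7] = max(2+17-3, 7+18-3, 8+11-3, …, 13+2-3, 29+0) = 29
r[8] = max(2+29-3, 7+17-3, 8+18-3, …, 29+2-3, 19+0) = 28
r[9] = max(2+28-3, 7+29-3, 8+17-3, …, 19+2-3, 33+0) = 33
r[10] = max(2+33-3, 7+28-3, 8+29-3, …, 33+2-3, 33+0) = 34
r[11] = max(2+34-3, 7+33-3, 8+28-3, …, 33+2-3, 20+0) = 37
One optimal plan: pieces 7 + 2 + 2 (2 cuts) → $43 − $6 = $37.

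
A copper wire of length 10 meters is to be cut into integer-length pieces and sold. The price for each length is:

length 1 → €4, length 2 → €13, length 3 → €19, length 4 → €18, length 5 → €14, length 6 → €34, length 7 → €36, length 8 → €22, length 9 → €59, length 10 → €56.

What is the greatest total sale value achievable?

65

Let R[k] be the best obtainable value from length k. For each k, try every first piece i and keep the best of price[i] + R[k−i].
R[1] = 4
R[2] = 13
R[3] = 19
R[4] = 26  (first piece 2, then R[2]=13)
R[5] = 32  (first piece 2, then R[3]=19)
R[6] = 39  (first piece 2, then R[4]=26)
R[7] = 45  (first piece 2, then R[5]=32)
R[8] = 52  (first piece 2, then R[6]=39)
R[9] = 59
R[10] = 65  (first piece 2, then R[8]=52)
One optimal cutting: 2 + 2 + 2 + 2 + 2 → €13 + €13 + €13 + €13 + €13 = €65.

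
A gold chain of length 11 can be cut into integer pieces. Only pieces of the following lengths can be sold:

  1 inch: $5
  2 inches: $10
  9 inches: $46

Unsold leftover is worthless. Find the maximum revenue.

56

Build best[k] bottom-up: best[k] = max over allowed piece i of (p[i] + best[k−i]).
best[1] = 5
best[2] = 10  (first piece 1, then best[1]=5)
best[3] = 15  (first piece 1, then best[2]=10)
best[4] = 20  (first piece 1, then best[3]=15)
best[5] = 25  (first piece 1, then best[4]=20)
best[6] = 30  (first piece 1, then best[5]=25)
best[7] = 35  (first piece 1, then best[6]=30)
best[8] = 40  (first piece 1, then best[7]=35)
best[9] = 46
best[10] = 51  (first piece 1, then best[9]=46)
best[11] = 56  (first piece 1, then best[10]=51)
One optimal cutting: 9 + 1 + 1 → $56.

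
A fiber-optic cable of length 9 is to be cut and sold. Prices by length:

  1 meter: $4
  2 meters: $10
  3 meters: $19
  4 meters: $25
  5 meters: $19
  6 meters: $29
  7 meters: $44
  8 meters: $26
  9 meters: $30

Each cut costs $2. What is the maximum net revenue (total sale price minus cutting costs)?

53

Let v[k] be the best obtainable value from length k. For each k, try every first piece i and keep the best of price[i] + v[k−i] minus the 2 cut fee when i<k.
v[1] = 4
v[2] = max(4+4-2, 10+0) = 10
v[3] = max(4+10-2, 10+4-2, 19+0) = 19
v[4] = max(4+19-2, 10+10-2, 19+4-2, 25+0) = 25
v[5] = max(4+25-2, 10+19-2, 19+10-2, 25+4-2, 19+0) = 27
v[6] = max(4+27-2, 10+25-2, 19+19-2, 25+10-2, 19+4-2, 29+0) = 36
v[7] = max(4+36-2, 10+27-2, 19+25-2, …, 29+4-2, 44+0) = 44
v[8] = max(4+44-2, 10+36-2, 19+27-2, …, 44+4-2, 26+0) = 48
v[9] = max(4+48-2, 10+44-2, 19+36-2, …, 26+4-2, 30+0) = 53
One optimal plan: pieces 3 + 3 + 3 (2 cuts) → $57 − $4 = $53.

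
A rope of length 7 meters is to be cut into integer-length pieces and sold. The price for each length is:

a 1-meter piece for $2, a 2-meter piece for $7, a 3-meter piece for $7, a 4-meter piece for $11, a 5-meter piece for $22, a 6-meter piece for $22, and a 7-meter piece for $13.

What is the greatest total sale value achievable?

29

Build R[k] bottom-up: R[k] = max over allowed piece i of (p[i] + R[k−i]).
R[1] = 2
R[2] = max(2+2, 7+0) = 7
R[3] = max(2+7, 7+2, 7+0) = 9
R[4] = max(2+9, 7+7, 7+2, 11+0) = 14
R[5] = max(2+14, 7+9, 7+7, 11+2, 22+0) = 22
R[6] = max(2+22, 7+14, 7+9, 11+7, 22+2, 22+0) = 24
R[7] = max(2+24, 7+22, 7+14, …, 22+2, 13+0) = 29
One optimal cutting: 5 + 2 → $22 + $7 = $29.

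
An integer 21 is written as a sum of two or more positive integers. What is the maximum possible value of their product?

Define prod[k] = max over 1≤i<k of i · max(k−i, prod[k−i]); the inner max lets the remainder stay uncut if that's better.
prod[2] = 1*max(1,0) = 1*1 = 1
prod[3] = max(1*2, 2*1) = 2
prod[4] = max(1*3, 2*2, 3*1) = 4
prod[5] = max(1*4, 2*3, 3*2, 4*1) = 6
prod[6] = max(1*6, 2*4, 3*3, 4*2, 5*1) = 9
prod[7] = max(1*9, 2*6, 3*4, 4*3, 5*2, 6*1) = 12
prod[8] = max(1*12, 2*9, 3*6, …, 6*2, 7*1) = 18
prod[9] = max(1*18, 2*12, 3*9, …, 7*2, 8*1) = 27
prod[10] = max(1*27, 2*18, 3*12, …, 8*2, 9*1) = 36
prod[11] = max(1*36, 2*27, 3*18, …, 9*2, 10*1) = 54
prod[12] = max(1*54, 2*36, 3*27, …, 10*2, 11*1) = 81
prod[13] = max(1*81, 2*54, 3*36, …, 11*2, 12*1) = 108
prod[14] = max(1*108, 2*81, 3*54, …, 12*2, 13*1) = 162
prod[15] = max(1*162, 2*108, 3*81, …, 13*2, 14*1) = 243
prod[16] = max(1*243, 2*162, 3*108, …, 14*2, 15*1) = 324
prod[17] = max(1*324, 2*243, 3*162, …, 15*2, 16*1) = 486
prod[18] = max(1*486, 2*324, 3*243, …, 16*2, 17*1) = 729
prod[19] = max(1*729, 2*486, 3*324, …, 17*2, 18*1) = 972
prod[20] = max(1*972, 2*729, 3*486, …, 18*2, 19*1) = 1458
prod[21] = max(1*1458, 2*972, 3*729, …, 19*2, 20*1) = 2187
One optimal split: 3 + 3 + 3 + 3 + 3 + 3 + 3; product 3*3*3*3*3*3*3 = 2187.

2187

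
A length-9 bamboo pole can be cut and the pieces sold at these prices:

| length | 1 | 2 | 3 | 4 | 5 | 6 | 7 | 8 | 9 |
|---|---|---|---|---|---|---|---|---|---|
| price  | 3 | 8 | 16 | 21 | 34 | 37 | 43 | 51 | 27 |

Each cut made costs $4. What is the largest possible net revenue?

51

Let r[k] be the best obtainable value from length k. For each k, try every first piece i and keep the best of price[i] + r[k−i] minus the 4 cut fee when i<k.
r[1] = 3
r[2] = max(3+3-4, 8+0) = 8
r[3] = max(3+8-4, 8+3-4, 16+0) = 16
r[4] = max(3+16-4, 8+8-4, 16+3-4, 21+0) = 21
r[5] = max(3+21-4, 8+16-4, 16+8-4, 21+3-4, 34+0) = 34
r[6] = max(3+34-4, 8+21-4, 16+16-4, 21+8-4, 34+3-4, 37+0) = 37
r[7] = max(3+37-4, 8+34-4, 16+21-4, …, 37+3-4, 43+0) = 43
r[8] = max(3+43-4, 8+37-4, 16+34-4, …, 43+3-4, 51+0) = 51
r[9] = max(3+51-4, 8+43-4, 16+37-4, …, 51+3-4, 27+0) = 51
One optimal plan: pieces 5 + 4 (1 cut) → $55 − $4 = $51.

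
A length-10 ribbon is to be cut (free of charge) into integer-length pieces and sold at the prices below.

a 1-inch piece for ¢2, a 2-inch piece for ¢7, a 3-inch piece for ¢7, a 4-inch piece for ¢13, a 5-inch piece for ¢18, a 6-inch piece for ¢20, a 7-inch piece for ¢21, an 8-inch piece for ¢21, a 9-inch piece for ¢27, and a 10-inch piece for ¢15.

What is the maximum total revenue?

36

Let best[k] be the best obtainable value from length k. For each k, try every first piece i and keep the best of price[i] + best[k−i].
best[1] = 2
best[2] = max(2+2, 7+0) = 7
best[3] = max(2+7, 7+2, 7+0) = 9
best[4] = max(2+9, 7+7, 7+2, 13+0) = 14
best[5] = max(2+14, 7+9, 7+7, 13+2, 18+0) = 18
best[6] = max(2+18, 7+14, 7+9, 13+7, 18+2, 20+0) = 21
best[7] = max(2+21, 7+18, 7+14, …, 20+2, 21+0) = 25
best[8] = max(2+25, 7+21, 7+18, …, 21+2, 21+0) = 28
best[9] = max(2+28, 7+25, 7+21, …, 21+2, 27+0) = 32
best[10] = max(2+32, 7+28, 7+25, …, 27+2, 15+0) = 36
One optimal cutting: 5 + 5 → ¢18 + ¢18 = ¢36.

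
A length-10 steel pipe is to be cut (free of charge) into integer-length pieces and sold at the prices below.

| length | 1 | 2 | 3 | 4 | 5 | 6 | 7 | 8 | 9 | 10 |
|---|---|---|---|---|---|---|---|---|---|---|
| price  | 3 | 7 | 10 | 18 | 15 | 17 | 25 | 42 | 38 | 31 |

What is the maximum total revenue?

Build r[k] bottom-up: r[k] = max over allowed piece i of (p[i] + r[k−i]).
r[1] = 3
r[2] = 7
r[3] = 10  (first piece 1, then r[2]=7)
r[4] = 18
r[5] = 21  (first piece 1, then r[4]=18)
r[6] = 25  (first piece 2, then r[4]=18)
r[7] = 28  (first piece 1, then r[6]=25)
r[8] = 42
r[9] = 45  (first piece 1, then r[8]=42)
r[10] = 49  (first piece 2, then r[8]=42)
One optimal cutting: 8 + 2 → $42 + $7 = $49.

49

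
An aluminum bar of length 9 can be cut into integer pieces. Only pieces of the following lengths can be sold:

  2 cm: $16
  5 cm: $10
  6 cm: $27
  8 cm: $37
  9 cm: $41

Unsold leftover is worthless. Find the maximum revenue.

64

Let f[k] be the best obtainable value from length k. For each k, try every first piece i and keep the best of price[i] + f[k−i].
f[1] = 0
f[2] = 16
f[3] = 16
f[4] = 32  (first piece 2, then f[2]=16)
f[5] = max(16+16, 10+0) = 32
f[6] = max(16+32, 10+0, 27+0) = 48
f[7] = max(16+32, 10+16, 27+0) = 48
f[8] = max(16+48, 10+16, 27+16, 37+0) = 64
f[9] = max(16+48, 10+32, 27+16, 37+0, 41+0) = 64
One optimal cutting: pieces 2 + 2 + 2 + 2 with 1 cm of scrap → $64.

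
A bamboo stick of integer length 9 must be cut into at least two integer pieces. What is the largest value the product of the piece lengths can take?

27

Let f[k] be the best product for length k (with at least one cut). For each first piece i, the rest contributes max(k−i, f[k−i]).
f[2] = 1·max(1,0) = 1·1 = 1
f[3] = 1·max(2,1) = 1·2 = 2
f[4] = 2·max(2,1) = 2·2 = 4
f[5] = 2·max(3,2) = 2·3 = 6
f[6] = 3·max(3,2) = 3·3 = 9
f[7] = 2·max(5,6) = 2·6 = 12
f[8] = 2·max(6,9) = 2·9 = 18
f[9] = 3·max(6,9) = 3·9 = 27
One optimal split: 3 + 3 + 3; product 3·3·3 = 27.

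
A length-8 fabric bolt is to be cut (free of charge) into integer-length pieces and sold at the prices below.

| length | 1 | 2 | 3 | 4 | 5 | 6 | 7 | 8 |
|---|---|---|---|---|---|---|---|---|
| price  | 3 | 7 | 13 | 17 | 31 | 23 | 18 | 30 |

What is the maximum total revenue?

Let R[k] be the best obtainable value from length k. For each k, try every first piece i and keep the best of price[i] + R[k−i].
R[1] = 3
R[2] = max(3+3, 7+0) = 7
R[3] = max(3+7, 7+3, 13+0) = 13
R[4] = max(3+13, 7+7, 13+3, 17+0) = 17
R[5] = max(3+17, 7+13, 13+7, 17+3, 31+0) = 31
R[6] = max(3+31, 7+17, 13+13, 17+7, 31+3, 23+0) = 34
R[7] = max(3+34, 7+31, 13+17, …, 23+3, 18+0) = 38
R[8] = max(3+38, 7+34, 13+31, …, 18+3, 30+0) = 44
One optimal cutting: 5 + 3 → $31 + $13 = $44.

44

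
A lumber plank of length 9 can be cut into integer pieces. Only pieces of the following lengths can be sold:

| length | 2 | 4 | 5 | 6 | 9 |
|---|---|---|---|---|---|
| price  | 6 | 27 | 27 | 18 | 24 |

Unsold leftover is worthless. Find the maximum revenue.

54

Let f[k] be the best obtainable value from length k. For each k, try every first piece i and keep the best of price[i] + f[k−i].
f[1] = 0
f[2] = 6
f[3] = 6
f[4] = max(6+6, 27+0) = 27
f[5] = max(6+6, 27+0, 27+0) = 27
f[6] = max(6+27, 27+6, 27+0, 18+0) = 33
f[7] = max(6+27, 27+6, 27+6, 18+0) = 33
f[8] = max(6+33, 27+27, 27+6, 18+6) = 54
f[9] = max(6+33, 27+27, 27+27, 18+6, 24+0) = 54
One optimal cutting: pieces 4 + 4 with 1 foot of scrap → $54.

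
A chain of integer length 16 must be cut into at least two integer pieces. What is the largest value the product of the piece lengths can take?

Define f[k] = max over 1≤i<k of i · max(k−i, f[k−i]); the inner max lets the remainder stay uncut if that's better.
Small cases: f[2]=1, f[3]=2, f[4]=4, f[5]=6, f[6]=9, f[7]=12, f[8]=18, f[9]=27.
f[10] = max(1×27, 2×18, 3×12, …, 8×2, 9×1) = 36
f[11] = max(1×36, 2×27, 3×18, …, 9×2, 10×1) = 54
f[12] = max(1×54, 2×36, 3×27, …, 10×2, 11×1) = 81
f[13] = max(1×81, 2×54, 3×36, …, 11×2, 12×1) = 108
f[14] = max(1×108, 2×81, 3×54, …, 12×2, 13×1) = 162
f[15] = max(1×162, 2×108, 3×81, …, 13×2, 14×1) = 243
f[16] = max(1×243, 2×162, 3×108, …, 14×2, 15×1) = 324
One optimal split: 3 + 3 + 3 + 3 + 2 + 2; product 3×3×3×3×2×2 = 324.

324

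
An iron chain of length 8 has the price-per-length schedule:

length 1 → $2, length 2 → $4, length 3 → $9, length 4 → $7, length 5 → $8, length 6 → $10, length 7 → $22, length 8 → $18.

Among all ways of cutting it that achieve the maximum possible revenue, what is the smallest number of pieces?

Let r[k] be the best obtainable value from length k. For each k, try every first piece i and keep the best of price[i] + r[k−i].
r[1] = 2
r[2] = 4  (first piece 1, then r[1]=2)
r[3] = 9
r[4] = 11  (first piece 1, then r[3]=9)
r[5] = 13  (first piece 1, then r[4]=11)
r[6] = 18  (first piece 3, then r[3]=9)
r[7] = 22
r[8] = 24  (first piece 1, then r[7]=22)
Maximum revenue is $24.
Now minimize piece count subject to staying optimal: for each k, pieces[k] = 1 + min over i with p[i]+r[k−i]=r[k] of pieces[k−i].
pieces[5] = 2
pieces[6] = 2
pieces[7] = 1
pieces[8] = 2

2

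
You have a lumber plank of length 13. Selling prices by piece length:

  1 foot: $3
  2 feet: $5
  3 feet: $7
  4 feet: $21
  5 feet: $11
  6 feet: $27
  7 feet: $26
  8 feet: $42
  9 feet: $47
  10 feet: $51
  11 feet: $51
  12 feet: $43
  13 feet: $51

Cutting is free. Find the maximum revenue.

68

Let R[k] be the best obtainable value from length k. For each k, try every first piece i and keep the best of price[i] + R[k−i].
R[1] = 3
R[2] = max(3+3, 5+0) = 6
R[3] = max(3+6, 5+3, 7+0) = 9
R[4] = max(3+9, 5+6, 7+3, 21+0) = 21
R[5] = max(3+21, 5+9, 7+6, 21+3, 11+0) = 24
R[6] = max(3+24, 5+21, 7+9, 21+6, 11+3, 27+0) = 27
R[7] = max(3+27, 5+24, 7+21, …, 27+3, 26+0) = 30
R[8] = max(3+30, 5+27, 7+24, …, 26+3, 42+0) = 42
R[9] = max(3+42, 5+30, 7+27, …, 42+3, 47+0) = 47
R[10] = max(3+47, 5+42, 7+30, …, 47+3, 51+0) = 51
R[11] = max(3+51, 5+47, 7+42, …, 51+3, 51+0) = 54
R[12] = max(3+54, 5+51, 7+47, …, 51+3, 43+0) = 63
R[13] = max(3+63, 5+54, 7+51, …, 43+3, 51+0) = 68
One optimal cutting: 9 + 4 → $47 + $21 = $68.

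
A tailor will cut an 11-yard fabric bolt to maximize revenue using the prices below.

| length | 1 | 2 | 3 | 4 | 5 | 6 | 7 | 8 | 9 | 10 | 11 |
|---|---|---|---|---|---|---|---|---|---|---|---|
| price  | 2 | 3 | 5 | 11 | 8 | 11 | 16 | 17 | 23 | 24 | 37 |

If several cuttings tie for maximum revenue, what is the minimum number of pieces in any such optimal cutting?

Build r[k] bottom-up: r[k] = max over allowed piece i of (p[i] + r[k−i]).
r[1] = 2
r[2] = 4  (first piece 1, then r[1]=2)
r[3] = 6  (first piece 1, then r[2]=4)
r[4] = 11
r[5] = 13  (first piece 1, then r[4]=11)
r[6] = 15  (first piece 1, then r[5]=13)
r[7] = 17  (first piece 1, then r[6]=15)
r[8] = 22  (first piece 4, then r[4]=11)
r[9] = 24  (first piece 1, then r[8]=22)
r[10] = 26  (first piece 1, then r[9]=24)
r[11] = 37
Maximum revenue is $37.
Now minimize piece count subject to staying optimal: for each k, pieces[k] = 1 + min over i with p[i]+r[k−i]=r[k] of pieces[k−i].
pieces[8] = 2
pieces[9] = 3
pieces[10] = 4
pieces[11] = 1

1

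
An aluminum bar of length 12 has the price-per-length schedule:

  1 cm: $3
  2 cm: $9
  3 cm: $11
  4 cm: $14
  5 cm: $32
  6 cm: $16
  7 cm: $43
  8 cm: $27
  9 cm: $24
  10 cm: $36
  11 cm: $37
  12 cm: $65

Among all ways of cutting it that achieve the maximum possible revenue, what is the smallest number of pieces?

2

Build r[k] bottom-up: r[k] = max over allowed piece i of (p[i] + r[k−i]).
r[1] = 3
r[2] = 9
r[3] = 12  (first piece 1, then r[2]=9)
r[4] = 18  (first piece 2, then r[2]=9)
r[5] = 32
r[6] = 35  (first piece 1, then r[5]=32)
r[7] = 43
r[8] = 46  (first piece 1, then r[7]=43)
r[9] = 52  (first piece 2, then r[7]=43)
r[10] = 64  (first piece 5, then r[5]=32)
r[11] = 67  (first piece 1, then r[10]=64)
r[12] = 75  (first piece 5, then r[7]=43)
Maximum revenue is $75.
Now minimize piece count subject to staying optimal: for each k, pieces[k] = 1 + min over i with p[i]+r[k−i]=r[k] of pieces[k−i].
pieces[9] = 2
pieces[10] = 2
pieces[11] = 3
pieces[12] = 2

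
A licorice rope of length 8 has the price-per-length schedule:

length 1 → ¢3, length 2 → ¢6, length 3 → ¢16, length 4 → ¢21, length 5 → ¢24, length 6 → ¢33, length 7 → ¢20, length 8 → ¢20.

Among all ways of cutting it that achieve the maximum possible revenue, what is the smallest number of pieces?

Build r[k] bottom-up: r[k] = max over allowed piece i of (p[i] + r[k−i]).
r[1] = 3
r[2] = max(3+3, 6+0) = 6
r[3] = max(3+6, 6+3, 16+0) = 16
r[4] = max(3+16, 6+6, 16+3, 21+0) = 21
r[5] = max(3+21, 6+16, 16+6, 21+3, 24+0) = 24
r[6] = max(3+24, 6+21, 16+16, 21+6, 24+3, 33+0) = 33
r[7] = max(3+33, 6+24, 16+21, …, 33+3, 20+0) = 37
r[8] = max(3+37, 6+33, 16+24, …, 20+3, 20+0) = 42
Maximum revenue is ¢42.
Now minimize piece count subject to staying optimal: for each k, pieces[k] = 1 + min over i with p[i]+r[k−i]=r[k] of pieces[k−i].
pieces[5] = 1
pieces[6] = 1
pieces[7] = 2
pieces[8] = 2

2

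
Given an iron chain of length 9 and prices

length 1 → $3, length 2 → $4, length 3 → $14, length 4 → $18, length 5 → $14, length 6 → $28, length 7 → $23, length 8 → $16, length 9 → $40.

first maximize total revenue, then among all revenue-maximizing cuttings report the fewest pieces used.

2

Let r[k] be the best obtainable value from length k. For each k, try every first piece i and keep the best of price[i] + r[k−i].
r[1] = 3
r[2] = max(3+3, 4+0) = 6
r[3] = max(3+6, 4+3, 14+0) = 14
r[4] = max(3+14, 4+6, 14+3, 18+0) = 18
r[5] = max(3+18, 4+14, 14+6, 18+3, 14+0) = 21
r[6] = max(3+21, 4+18, 14+14, 18+6, 14+3, 28+0) = 28
r[7] = max(3+28, 4+21, 14+18, …, 28+3, 23+0) = 32
r[8] = max(3+32, 4+28, 14+21, …, 23+3, 16+0) = 36
r[9] = max(3+36, 4+32, 14+28, …, 16+3, 40+0) = 42
Maximum revenue is $42.
Now minimize piece count subject to staying optimal: for each k, pieces[k] = 1 + min over i with p[i]+r[k−i]=r[k] of pieces[k−i].
pieces[6] = 1
pieces[7] = 2
pieces[8] = 2
pieces[9] = 2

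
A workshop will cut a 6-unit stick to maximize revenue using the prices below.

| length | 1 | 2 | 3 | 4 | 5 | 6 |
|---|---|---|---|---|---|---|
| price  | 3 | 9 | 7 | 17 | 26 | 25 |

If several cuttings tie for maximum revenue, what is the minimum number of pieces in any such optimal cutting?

2

Consider every possible first cut. r[k] is the best of p[i]+r[k−i] over all sellable i≤k.
r[1] = 3
r[2] = 9
r[3] = 12  (first piece 1, then r[2]=9)
r[4] = 18  (first piece 2, then r[2]=9)
r[5] = 26
r[6] = 29  (first piece 1, then r[5]=26)
Maximum revenue is $29.
Now minimize piece count subject to staying optimal: for each k, pieces[k] = 1 + min over i with p[i]+r[k−i]=r[k] of pieces[k−i].
pieces[3] = 2
pieces[4] = 2
pieces[5] = 1
pieces[6] = 2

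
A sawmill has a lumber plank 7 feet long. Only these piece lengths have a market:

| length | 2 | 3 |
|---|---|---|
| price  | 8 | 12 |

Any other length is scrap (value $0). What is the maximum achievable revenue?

Build f[k] bottom-up: f[k] = max over allowed piece i of (p[i] + f[k−i]).
f[1] = 0
f[2] = 8
f[3] = max(8+0, 12+0) = 12
f[4] = max(8+8, 12+0) = 16
f[5] = max(8+12, 12+8) = 20
f[6] = max(8+16, 12+12) = 24
f[7] = max(8+20, 12+16) = 28
One optimal cutting: 3 + 2 + 2 → $28.

28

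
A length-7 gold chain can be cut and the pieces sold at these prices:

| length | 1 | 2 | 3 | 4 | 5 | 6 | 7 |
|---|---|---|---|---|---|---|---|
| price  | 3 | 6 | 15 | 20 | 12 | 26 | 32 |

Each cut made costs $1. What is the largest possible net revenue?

34

Build v[k] bottom-up: v[k] = max over allowed piece i of (p[i] + v[k−i]) − 1 per cut.
v[1] = 3
v[2] = max(3+3-1, 6+0) = 6
v[3] = max(3+6-1, 6+3-1, 15+0) = 15
v[4] = max(3+15-1, 6+6-1, 15+3-1, 20+0) = 20
v[5] = max(3+20-1, 6+15-1, 15+6-1, 20+3-1, 12+0) = 22
v[6] = max(3+22-1, 6+20-1, 15+15-1, 20+6-1, 12+3-1, 26+0) = 29
v[7] = max(3+29-1, 6+22-1, 15+20-1, …, 26+3-1, 32+0) = 34
One optimal plan: pieces 4 + 3 (1 cut) → $35 − $1 = $34.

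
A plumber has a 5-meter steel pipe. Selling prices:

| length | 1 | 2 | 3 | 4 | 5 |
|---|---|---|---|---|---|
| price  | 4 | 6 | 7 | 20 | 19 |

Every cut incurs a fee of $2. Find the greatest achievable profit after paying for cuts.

22

Let r[k] be the best obtainable value from length k. For each k, try every first piece i and keep the best of price[i] + r[k−i] minus the 2 cut fee when i<k.
r[1] = 4
r[2] = max(4+4-2, 6+0) = 6
r[3] = max(4+6-2, 6+4-2, 7+0) = 8
r[4] = max(4+8-2, 6+6-2, 7+4-2, 20+0) = 20
r[5] = max(4+20-2, 6+8-2, 7+6-2, 20+4-2, 19+0) = 22
One optimal plan: pieces 4 + 1 (1 cut) → $24 − $2 = $22.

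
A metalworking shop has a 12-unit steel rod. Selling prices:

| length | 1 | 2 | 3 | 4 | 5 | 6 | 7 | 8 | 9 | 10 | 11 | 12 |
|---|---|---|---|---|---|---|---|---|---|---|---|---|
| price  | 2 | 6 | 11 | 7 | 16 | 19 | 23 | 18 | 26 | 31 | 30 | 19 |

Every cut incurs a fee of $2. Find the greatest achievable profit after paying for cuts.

Build r[k] bottom-up: r[k] = max over allowed piece i of (p[i] + r[k−i]) − 2 per cut.
r[1] = 2
r[2] = 6
r[3] = 11
r[4] = 11  (first piece 1, then r[3]=11)
r[5] = 16
r[6] = 20  (first piece 3, then r[3]=11)
r[7] = 23
r[8] = 25  (first piece 3, then r[5]=16)
r[9] = 29  (first piece 3, then r[6]=20)
r[10] = 32  (first piece 3, then r[7]=23)
r[11] = 34  (first piece 3, then r[8]=25)
r[12] = 38  (first piece 3, then r[9]=29)
One optimal plan: pieces 3 + 3 + 3 + 3 (3 cuts) → $44 − $6 = $38.

38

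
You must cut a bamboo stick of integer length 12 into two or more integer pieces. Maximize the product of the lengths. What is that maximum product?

Let m[k] be the best product for length k (with at least one cut). For each first piece i, the rest contributes max(k−i, m[k−i]).
m[2] = 1×max(1,0) = 1×1 = 1
m[3] = 1×max(2,1) = 1×2 = 2
m[4] = 2×max(2,1) = 2×2 = 4
m[5] = 2×max(3,2) = 2×3 = 6
m[6] = 3×max(3,2) = 3×3 = 9
m[7] = 2×max(5,6) = 2×6 = 12
m[8] = 2×max(6,9) = 2×9 = 18
m[9] = 3×max(6,9) = 3×9 = 27
m[10] = 2×max(8,18) = 2×18 = 36
m[11] = 2×max(9,27) = 2×27 = 54
m[12] = 3×max(9,27) = 3×27 = 81
One optimal split: 3 + 3 + 3 + 3; product 3×3×3×3 = 81.

81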